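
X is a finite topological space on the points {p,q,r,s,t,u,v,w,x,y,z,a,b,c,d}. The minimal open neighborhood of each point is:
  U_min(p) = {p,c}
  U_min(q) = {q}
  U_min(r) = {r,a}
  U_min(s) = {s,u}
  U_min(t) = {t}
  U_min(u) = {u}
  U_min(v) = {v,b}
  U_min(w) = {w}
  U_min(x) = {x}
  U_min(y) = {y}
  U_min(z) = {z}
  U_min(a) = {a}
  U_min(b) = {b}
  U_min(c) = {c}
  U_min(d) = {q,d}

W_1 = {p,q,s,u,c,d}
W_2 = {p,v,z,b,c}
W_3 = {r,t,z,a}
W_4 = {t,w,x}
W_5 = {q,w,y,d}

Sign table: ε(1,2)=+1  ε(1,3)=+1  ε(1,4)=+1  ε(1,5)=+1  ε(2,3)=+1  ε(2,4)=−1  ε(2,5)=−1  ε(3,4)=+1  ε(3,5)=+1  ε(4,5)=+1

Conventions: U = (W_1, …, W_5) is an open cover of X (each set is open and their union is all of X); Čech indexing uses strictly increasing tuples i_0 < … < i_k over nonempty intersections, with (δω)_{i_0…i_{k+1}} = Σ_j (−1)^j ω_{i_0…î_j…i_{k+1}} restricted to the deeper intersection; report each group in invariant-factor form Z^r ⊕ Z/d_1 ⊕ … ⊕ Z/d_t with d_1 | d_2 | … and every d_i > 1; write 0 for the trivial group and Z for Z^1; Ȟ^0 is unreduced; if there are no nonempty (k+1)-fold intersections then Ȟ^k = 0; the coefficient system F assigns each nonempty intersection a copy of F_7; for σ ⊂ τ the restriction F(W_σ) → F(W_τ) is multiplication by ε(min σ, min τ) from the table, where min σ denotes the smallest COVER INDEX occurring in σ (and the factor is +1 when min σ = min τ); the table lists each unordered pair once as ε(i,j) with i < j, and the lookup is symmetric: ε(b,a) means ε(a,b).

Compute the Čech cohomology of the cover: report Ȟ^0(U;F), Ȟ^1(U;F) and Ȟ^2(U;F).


nerve simplices:
  W12={p,c} W15={q,d} W23={z} W34={t} W45={w}
C dims 5,5; δ0: rk_F7 4
degree 0: 5−4−0 = 1 → Ȟ^0 ≅ Z/7
degree 1: 5−0−4 = 1 → Ȟ^1 ≅ Z/7
degree 2: 0−0−0 = 0 → Ȟ^2 ≅ 0

Ȟ^0 = Z/7, Ȟ^1 = Z/7 and Ȟ^2 = 0


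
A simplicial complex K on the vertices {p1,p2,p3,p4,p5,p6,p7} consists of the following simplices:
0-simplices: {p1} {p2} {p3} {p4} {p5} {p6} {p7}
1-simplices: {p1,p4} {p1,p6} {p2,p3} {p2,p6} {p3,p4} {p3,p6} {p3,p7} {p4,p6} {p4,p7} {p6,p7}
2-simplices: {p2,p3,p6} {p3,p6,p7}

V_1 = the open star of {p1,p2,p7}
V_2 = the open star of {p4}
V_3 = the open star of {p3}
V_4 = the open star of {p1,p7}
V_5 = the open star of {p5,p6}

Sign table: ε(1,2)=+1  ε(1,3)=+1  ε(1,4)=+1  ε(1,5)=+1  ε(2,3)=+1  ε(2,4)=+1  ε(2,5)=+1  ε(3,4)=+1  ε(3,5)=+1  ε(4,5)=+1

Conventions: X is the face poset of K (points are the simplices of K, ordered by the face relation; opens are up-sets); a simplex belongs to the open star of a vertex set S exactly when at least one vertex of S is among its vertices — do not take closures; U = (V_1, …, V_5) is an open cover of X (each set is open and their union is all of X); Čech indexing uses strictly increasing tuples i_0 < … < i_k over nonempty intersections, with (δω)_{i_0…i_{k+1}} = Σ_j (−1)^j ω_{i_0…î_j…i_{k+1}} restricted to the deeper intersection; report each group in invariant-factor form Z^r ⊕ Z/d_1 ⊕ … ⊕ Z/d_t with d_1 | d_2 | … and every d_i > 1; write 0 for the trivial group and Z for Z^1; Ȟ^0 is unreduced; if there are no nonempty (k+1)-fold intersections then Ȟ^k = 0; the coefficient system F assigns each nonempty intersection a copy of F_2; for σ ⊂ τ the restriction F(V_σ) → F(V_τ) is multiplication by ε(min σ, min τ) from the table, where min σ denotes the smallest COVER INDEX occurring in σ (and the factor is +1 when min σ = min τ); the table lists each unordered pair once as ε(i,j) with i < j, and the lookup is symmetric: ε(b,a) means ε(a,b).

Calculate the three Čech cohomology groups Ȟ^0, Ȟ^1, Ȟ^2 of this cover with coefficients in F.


nonempty intersections:
  V1={{p1},{p2},{p7},{p1,p4},{p1,p6},{p2,p3},{p2,p6},{p3,p7},{p4,p7},{p6,p7},{p2,p3,p6},{p3,p6,p7}} V2={{p4},{p1,p4},{p3,p4},{p4,p6},{p4,p7}} V3={{p3},{p2,p3},{p3,p4},{p3,p6},{p3,p7},{p2,p3,p6},{p3,p6,p7}} V4={{p1},{p7},{p1,p4},{p1,p6},{p3,p7},{p4,p7},{p6,p7},{p3,p6,p7}} V5={{p5},{p6},{p1,p6},{p2,p6},{p3,p6},{p4,p6},{p6,p7},{p2,p3,p6},{p3,p6,p7}}
  V12={{p1,p4},{p4,p7}} V13={{p2,p3},{p3,p7},{p2,p3,p6},{p3,p6,p7}} V14={{p1},{p7},{p1,p4},{p1,p6},{p3,p7},{p4,p7},{p6,p7},{p3,p6,p7}} V15={{p1,p6},{p2,p6},{p6,p7},{p2,p3,p6},{p3,p6,p7}} V23={{p3,p4}} V24={{p1,p4},{p4,p7}} V25={{p4,p6}} V34={{p3,p7},{p3,p6,p7}} V35={{p3,p6},{p2,p3,p6},{p3,p6,p7}} V45={{p1,p6},{p6,p7},{p3,p6,p7}}
  V124={{p1,p4},{p4,p7}} V134={{p3,p7},{p3,p6,p7}} V135={{p2,p3,p6},{p3,p6,p7}} V145={{p1,p6},{p6,p7},{p3,p6,p7}} V345={{p3,p6,p7}}
  V1345={{p3,p6,p7}}
C dims 5,10,5,1; δ0: rk_F2 4; δ1: rk_F2 4; δ2: rk_F2 1
Ȟ^0: (5−4)−0=1 ⇒ Z/2
Ȟ^1: (10−4)−4=2 ⇒ Z/2 ⊕ Z/2
Ȟ^2: (5−1)−4=0 ⇒ 0

Ȟ^0(U;F) ≅ Z/2, Ȟ^1(U;F) ≅ Z/2 ⊕ Z/2, Ȟ^2(U;F) ≅ 0


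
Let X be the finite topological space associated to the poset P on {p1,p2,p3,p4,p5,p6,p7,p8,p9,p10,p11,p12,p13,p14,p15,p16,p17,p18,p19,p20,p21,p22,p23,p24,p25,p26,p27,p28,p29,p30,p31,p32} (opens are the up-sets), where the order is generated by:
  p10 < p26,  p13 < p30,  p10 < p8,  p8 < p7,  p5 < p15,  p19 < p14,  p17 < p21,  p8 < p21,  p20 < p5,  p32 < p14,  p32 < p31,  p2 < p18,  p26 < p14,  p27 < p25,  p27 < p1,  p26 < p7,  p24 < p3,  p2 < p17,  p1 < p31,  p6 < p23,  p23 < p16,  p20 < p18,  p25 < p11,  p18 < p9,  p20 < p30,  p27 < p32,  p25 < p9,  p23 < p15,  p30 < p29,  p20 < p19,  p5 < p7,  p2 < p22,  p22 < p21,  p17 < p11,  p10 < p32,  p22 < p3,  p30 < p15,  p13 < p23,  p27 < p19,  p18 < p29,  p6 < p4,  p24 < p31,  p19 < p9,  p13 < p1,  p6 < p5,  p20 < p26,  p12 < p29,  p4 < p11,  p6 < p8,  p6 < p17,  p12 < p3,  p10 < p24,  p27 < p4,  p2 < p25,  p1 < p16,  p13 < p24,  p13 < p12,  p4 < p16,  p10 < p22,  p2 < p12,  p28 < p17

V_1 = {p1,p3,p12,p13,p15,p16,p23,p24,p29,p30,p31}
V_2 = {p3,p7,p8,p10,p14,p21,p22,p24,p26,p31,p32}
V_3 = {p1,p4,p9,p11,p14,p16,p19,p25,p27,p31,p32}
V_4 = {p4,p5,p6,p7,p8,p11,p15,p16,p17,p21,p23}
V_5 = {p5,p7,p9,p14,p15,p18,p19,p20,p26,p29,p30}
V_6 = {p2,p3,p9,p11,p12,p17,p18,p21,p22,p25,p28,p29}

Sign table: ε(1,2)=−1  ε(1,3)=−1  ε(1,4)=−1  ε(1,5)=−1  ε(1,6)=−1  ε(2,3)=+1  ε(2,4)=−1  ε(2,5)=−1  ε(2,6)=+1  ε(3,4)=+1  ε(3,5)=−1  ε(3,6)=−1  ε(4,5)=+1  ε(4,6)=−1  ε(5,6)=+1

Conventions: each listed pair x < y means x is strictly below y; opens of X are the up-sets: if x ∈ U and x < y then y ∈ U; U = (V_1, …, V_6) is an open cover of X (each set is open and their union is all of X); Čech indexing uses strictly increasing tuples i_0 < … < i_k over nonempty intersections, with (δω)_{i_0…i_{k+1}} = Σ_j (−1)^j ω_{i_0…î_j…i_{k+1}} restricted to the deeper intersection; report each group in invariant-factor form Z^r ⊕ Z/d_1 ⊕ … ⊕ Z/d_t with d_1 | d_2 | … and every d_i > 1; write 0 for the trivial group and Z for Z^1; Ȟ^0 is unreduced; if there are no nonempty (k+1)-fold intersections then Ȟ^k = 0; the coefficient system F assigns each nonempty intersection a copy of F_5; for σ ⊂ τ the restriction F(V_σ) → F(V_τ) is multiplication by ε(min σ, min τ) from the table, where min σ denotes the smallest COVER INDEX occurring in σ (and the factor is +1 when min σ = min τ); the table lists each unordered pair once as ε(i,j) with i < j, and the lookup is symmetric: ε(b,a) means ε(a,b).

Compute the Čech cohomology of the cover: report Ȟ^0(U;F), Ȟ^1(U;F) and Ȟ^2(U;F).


Ȟ^0 ≅ 0; Ȟ^1 ≅ 0; Ȟ^2 ≅ Z/5

nerve of the cover:
  V12={p3,p24,p31} V13={p1,p16,p31} V14={p15,p16,p23} V15={p15,p29,p30} V16={p3,p12,p29} V23={p14,p31,p32} V24={p7,p8,p21} V25={p7,p14,p26} V26={p3,p21,p22} V34={p4,p11,p16} V35={p9,p14,p19} V36={p9,p11,p25} V45={p5,p7,p15} V46={p11,p17,p21} V56={p9,p18,p29}
  V123={p31} V126={p3} V134={p16} V145={p15} V156={p29} V235={p14} V245={p7} V246={p21} V346={p11} V356={p9}
C dims 6,15,10; δ0: rk_F5 6; δ1: rk_F5 9
Ȟ^0 = (6 − 6) − 0 = 0, so Ȟ^0 ≅ 0
Ȟ^1 = (15 − 9) − 6 = 0, so Ȟ^1 ≅ 0
Ȟ^2 = (10 − 0) − 9 = 1, so Ȟ^2 ≅ Z/5


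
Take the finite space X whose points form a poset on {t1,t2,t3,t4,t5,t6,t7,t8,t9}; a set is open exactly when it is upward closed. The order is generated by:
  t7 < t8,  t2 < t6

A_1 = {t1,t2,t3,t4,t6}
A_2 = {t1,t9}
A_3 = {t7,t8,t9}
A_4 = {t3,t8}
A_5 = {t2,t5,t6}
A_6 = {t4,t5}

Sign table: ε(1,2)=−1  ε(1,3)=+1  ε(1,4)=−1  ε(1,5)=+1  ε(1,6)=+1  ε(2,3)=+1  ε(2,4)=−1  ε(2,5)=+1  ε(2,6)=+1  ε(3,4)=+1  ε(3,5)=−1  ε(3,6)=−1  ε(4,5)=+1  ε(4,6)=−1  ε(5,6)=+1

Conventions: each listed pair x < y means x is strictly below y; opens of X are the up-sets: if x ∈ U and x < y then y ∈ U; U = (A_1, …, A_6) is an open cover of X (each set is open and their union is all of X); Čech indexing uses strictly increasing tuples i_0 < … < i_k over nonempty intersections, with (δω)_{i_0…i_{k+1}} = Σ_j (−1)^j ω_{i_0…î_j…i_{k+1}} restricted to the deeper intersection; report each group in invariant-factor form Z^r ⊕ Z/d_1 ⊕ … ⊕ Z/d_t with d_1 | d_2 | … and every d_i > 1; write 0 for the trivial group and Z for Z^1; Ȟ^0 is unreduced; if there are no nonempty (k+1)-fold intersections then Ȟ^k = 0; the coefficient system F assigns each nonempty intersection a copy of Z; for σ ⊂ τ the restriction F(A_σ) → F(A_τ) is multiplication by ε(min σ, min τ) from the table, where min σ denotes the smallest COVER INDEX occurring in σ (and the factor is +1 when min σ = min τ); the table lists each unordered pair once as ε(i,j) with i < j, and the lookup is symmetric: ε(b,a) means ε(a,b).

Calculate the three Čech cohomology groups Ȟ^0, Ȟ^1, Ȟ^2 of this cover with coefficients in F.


Ȟ^0(U;F) ≅ Z,  Ȟ^1(U;F) ≅ Z^2,  Ȟ^2(U;F) ≅ 0

cover nerve:
  A12={t1} A14={t3} A15={t2,t6} A16={t4} A23={t9} A34={t8} A56={t5}
C dims 6,7; δ0: rk 5, SNF 1^5
Ȟ^0: (6−5)−0=1 ⇒ Z
Ȟ^1: (7−0)−5=2 ⇒ Z^2
Ȟ^2: (0−0)−0=0 ⇒ 0


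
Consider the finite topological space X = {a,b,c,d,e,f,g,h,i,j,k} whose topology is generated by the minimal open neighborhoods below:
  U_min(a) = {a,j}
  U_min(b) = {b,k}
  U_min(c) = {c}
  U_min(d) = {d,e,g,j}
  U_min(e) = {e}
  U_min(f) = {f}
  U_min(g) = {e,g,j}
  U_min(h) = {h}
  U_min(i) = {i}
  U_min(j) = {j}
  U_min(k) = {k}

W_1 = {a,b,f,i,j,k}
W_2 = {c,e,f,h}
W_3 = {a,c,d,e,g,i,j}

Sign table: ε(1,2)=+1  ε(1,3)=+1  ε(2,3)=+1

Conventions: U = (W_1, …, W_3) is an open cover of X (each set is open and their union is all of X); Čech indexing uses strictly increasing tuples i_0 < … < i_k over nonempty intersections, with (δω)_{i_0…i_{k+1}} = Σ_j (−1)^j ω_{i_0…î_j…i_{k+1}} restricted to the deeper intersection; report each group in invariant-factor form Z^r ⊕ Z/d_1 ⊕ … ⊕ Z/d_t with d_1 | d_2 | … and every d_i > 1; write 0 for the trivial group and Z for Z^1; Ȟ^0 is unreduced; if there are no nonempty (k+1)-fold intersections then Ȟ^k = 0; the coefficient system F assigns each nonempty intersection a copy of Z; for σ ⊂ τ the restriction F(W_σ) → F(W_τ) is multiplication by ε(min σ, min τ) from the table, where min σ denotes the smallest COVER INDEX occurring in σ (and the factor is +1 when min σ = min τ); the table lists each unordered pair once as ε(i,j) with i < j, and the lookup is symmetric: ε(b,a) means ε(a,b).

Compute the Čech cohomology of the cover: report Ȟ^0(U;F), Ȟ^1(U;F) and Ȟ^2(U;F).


Ȟ^0 = Z,  Ȟ^1 = Z,  Ȟ^2 = 0

intersection data:
  W12={f} W13={a,i,j} W23={c,e}
C dims 3,3; δ0: rk 2, SNF 1^2
Ȟ^0 = (3 − 2) − 0 = 1, so Ȟ^0 ≅ Z
Ȟ^1 = (3 − 0) − 2 = 1, so Ȟ^1 ≅ Z
Ȟ^2 = (0 − 0) − 0 = 0, so Ȟ^2 ≅ 0


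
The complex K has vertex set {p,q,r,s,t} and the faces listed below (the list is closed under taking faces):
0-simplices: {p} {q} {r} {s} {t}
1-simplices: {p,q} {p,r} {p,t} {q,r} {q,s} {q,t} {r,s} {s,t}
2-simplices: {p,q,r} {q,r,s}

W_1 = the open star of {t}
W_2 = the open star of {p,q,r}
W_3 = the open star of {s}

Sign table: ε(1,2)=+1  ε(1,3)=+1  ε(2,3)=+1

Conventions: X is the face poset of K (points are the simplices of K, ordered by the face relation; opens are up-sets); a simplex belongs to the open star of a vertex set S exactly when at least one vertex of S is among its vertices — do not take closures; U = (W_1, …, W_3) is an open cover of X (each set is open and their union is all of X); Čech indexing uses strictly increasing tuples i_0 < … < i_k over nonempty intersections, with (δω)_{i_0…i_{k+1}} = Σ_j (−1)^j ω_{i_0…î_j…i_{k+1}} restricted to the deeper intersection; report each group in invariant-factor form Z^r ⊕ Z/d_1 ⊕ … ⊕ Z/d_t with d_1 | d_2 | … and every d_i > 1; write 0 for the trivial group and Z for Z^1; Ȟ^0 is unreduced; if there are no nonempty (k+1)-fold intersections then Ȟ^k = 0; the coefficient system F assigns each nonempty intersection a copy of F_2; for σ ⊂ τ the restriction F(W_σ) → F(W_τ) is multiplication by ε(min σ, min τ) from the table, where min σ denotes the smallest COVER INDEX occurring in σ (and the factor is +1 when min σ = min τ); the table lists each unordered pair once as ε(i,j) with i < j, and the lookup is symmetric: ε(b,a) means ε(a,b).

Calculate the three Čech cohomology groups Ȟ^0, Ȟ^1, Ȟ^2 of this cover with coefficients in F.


nonempty overlaps:
  W1={{t},{p,t},{q,t},{s,t}} W2={{p},{q},{r},{p,q},{p,r},{p,t},{q,r},{q,s},{q,t},{r,s},{p,q,r},{q,r,s}} W3={{s},{q,s},{r,s},{s,t},{q,r,s}}
  W12={{p,t},{q,t}} W13={{s,t}} W23={{q,s},{r,s},{q,r,s}}
C dims 3,3; δ0: rk_F2 2
degree 0: 3−2−0 = 1 → Ȟ^0 ≅ Z/2
degree 1: 3−0−2 = 1 → Ȟ^1 ≅ Z/2
degree 2: 0−0−0 = 0 → Ȟ^2 ≅ 0

Ȟ^0 ≅ Z/2,  Ȟ^1 ≅ Z/2,  Ȟ^2 ≅ 0


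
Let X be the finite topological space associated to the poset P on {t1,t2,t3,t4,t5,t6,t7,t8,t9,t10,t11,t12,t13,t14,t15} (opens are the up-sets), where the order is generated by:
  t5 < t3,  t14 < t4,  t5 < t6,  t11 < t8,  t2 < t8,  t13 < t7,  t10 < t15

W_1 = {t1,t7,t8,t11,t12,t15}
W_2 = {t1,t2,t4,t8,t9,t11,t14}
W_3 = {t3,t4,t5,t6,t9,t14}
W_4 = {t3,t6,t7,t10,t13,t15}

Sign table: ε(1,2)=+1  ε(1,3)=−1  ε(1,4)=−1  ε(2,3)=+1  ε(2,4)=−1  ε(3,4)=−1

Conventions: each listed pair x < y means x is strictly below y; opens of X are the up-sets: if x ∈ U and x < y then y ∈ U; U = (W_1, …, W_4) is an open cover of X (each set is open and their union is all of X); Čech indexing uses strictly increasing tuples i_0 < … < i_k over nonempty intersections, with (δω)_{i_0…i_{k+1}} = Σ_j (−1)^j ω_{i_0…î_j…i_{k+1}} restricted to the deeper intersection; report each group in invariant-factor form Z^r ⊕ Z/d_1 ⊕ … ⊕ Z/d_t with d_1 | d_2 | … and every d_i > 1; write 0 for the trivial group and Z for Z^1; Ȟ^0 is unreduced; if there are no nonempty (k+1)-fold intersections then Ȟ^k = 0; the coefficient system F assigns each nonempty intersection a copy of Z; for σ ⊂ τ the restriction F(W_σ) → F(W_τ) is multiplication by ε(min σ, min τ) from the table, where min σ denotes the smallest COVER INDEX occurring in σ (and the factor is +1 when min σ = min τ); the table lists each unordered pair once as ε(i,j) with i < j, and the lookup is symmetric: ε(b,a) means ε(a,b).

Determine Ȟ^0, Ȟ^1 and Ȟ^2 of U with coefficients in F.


Ȟ^0(U;F) ≅ Z,  Ȟ^1(U;F) ≅ Z,  Ȟ^2(U;F) ≅ 0

nonempty intersections:
  W12={t1,t8,t11} W14={t7,t15} W23={t4,t9,t14} W34={t3,t6}
C dims 4,4; δ0: rk 3, SNF 1^3
Ȟ^0: (4−3)−0=1 ⇒ Z
Ȟ^1: (4−0)−3=1 ⇒ Z
Ȟ^2: (0−0)−0=0 ⇒ 0


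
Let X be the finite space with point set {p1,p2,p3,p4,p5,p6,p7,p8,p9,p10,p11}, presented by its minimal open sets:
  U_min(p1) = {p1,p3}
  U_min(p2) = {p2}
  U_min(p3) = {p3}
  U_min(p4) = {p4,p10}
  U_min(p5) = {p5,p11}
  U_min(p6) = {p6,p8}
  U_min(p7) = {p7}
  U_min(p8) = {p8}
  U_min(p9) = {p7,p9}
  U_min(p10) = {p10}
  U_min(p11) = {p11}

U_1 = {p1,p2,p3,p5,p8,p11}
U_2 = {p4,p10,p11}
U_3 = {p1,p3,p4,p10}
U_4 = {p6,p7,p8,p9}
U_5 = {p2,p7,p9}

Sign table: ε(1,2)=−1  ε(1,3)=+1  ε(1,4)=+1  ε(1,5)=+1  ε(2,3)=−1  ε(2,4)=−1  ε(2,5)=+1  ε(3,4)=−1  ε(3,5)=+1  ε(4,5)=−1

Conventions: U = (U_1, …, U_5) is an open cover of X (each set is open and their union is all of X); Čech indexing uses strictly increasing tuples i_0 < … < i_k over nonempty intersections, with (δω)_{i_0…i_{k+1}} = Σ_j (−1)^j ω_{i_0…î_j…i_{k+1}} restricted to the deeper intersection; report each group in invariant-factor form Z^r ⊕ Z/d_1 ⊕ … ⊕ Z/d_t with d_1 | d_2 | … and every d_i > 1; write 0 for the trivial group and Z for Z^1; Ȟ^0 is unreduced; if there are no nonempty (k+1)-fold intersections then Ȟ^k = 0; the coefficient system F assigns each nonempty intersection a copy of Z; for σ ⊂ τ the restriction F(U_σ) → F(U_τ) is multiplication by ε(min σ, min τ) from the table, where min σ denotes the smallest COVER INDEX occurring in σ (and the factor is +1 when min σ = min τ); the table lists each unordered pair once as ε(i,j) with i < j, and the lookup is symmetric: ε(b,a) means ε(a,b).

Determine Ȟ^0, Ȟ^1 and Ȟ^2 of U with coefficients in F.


Ȟ^0(U;F) ≅ 0, Ȟ^1(U;F) ≅ Z ⊕ Z/2, Ȟ^2(U;F) ≅ 0

nerve of the cover:
  U12={p11} U13={p1,p3} U14={p8} U15={p2} U23={p4,p10} U45={p7,p9}
C dims 5,6; δ0: rk 5, SNF 1^4·2
Ȟ^0 = (5 − 5) − 0 = 0, so Ȟ^0 ≅ 0
Ȟ^1 = (6 − 0) − 5 = 1 plus torsion [2], so Ȟ^1 ≅ Z ⊕ Z/2
Ȟ^2 = (0 − 0) − 0 = 0, so Ȟ^2 ≅ 0


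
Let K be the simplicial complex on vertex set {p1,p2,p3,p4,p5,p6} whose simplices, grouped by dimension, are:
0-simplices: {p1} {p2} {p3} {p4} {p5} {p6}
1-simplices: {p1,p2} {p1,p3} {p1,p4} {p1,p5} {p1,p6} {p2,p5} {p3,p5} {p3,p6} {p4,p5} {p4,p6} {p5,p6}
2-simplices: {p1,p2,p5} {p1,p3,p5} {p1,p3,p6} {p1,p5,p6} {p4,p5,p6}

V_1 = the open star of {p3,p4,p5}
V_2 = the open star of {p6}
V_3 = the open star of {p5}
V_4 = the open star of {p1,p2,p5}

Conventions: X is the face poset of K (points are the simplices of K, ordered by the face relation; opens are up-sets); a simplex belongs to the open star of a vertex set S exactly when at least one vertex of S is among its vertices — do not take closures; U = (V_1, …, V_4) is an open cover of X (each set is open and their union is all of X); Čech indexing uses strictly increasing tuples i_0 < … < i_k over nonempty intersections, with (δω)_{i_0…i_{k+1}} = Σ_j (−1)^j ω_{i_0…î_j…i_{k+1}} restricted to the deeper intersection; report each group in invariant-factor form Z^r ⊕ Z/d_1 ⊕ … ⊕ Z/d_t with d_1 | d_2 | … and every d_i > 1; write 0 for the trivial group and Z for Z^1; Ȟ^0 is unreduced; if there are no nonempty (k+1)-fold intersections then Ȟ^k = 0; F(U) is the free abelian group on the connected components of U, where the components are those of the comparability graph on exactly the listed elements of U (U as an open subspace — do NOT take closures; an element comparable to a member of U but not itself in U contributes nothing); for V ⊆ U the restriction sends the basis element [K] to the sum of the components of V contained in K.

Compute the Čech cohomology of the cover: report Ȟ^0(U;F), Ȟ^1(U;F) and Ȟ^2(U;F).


nerve simplices:
  V1={{p3},{p4},{p5},{p1,p3},{p1,p4},{p1,p5},{p2,p5},{p3,p5},{p3,p6},{p4,p5},{p4,p6},{p5,p6},{p1,p2,p5},{p1,p3,p5},{p1,p3,p6},{p1,p5,p6},{p4,p5,p6}} V2={{p6},{p1,p6},{p3,p6},{p4,p6},{p5,p6},{p1,p3,p6},{p1,p5,p6},{p4,p5,p6}} V3={{p5},{p1,p5},{p2,p5},{p3,p5},{p4,p5},{p5,p6},{p1,p2,p5},{p1,p3,p5},{p1,p5,p6},{p4,p5,p6}} V4={{p1},{p2},{p5},{p1,p2},{p1,p3},{p1,p4},{p1,p5},{p1,p6},{p2,p5},{p3,p5},{p4,p5},{p5,p6},{p1,p2,p5},{p1,p3,p5},{p1,p3,p6},{p1,p5,p6},{p4,p5,p6}}
  V12={{p3,p6},{p4,p6},{p5,p6},{p1,p3,p6},{p1,p5,p6},{p4,p5,p6}} V13={{p5},{p1,p5},{p2,p5},{p3,p5},{p4,p5},{p5,p6},{p1,p2,p5},{p1,p3,p5},{p1,p5,p6},{p4,p5,p6}} V14={{p5},{p1,p3},{p1,p4},{p1,p5},{p2,p5},{p3,p5},{p4,p5},{p5,p6},{p1,p2,p5},{p1,p3,p5},{p1,p3,p6},{p1,p5,p6},{p4,p5,p6}} V23={{p5,p6},{p1,p5,p6},{p4,p5,p6}} V24={{p1,p6},{p5,p6},{p1,p3,p6},{p1,p5,p6},{p4,p5,p6}} V34={{p5},{p1,p5},{p2,p5},{p3,p5},{p4,p5},{p5,p6},{p1,p2,p5},{p1,p3,p5},{p1,p5,p6},{p4,p5,p6}}
  V123={{p5,p6},{p1,p5,p6},{p4,p5,p6}} V124={{p5,p6},{p1,p3,p6},{p1,p5,p6},{p4,p5,p6}} V134={{p5},{p1,p5},{p2,p5},{p3,p5},{p4,p5},{p5,p6},{p1,p2,p5},{p1,p3,p5},{p1,p5,p6},{p4,p5,p6}} V234={{p5,p6},{p1,p5,p6},{p4,p5,p6}}
  V1234={{p5,p6},{p1,p5,p6},{p4,p5,p6}}
components per intersection:
  V1: {{p3},{p4},{p5},{p1,p3},{p1,p4},{p1,p5},{p2,p5},{p3,p5},{p3,p6},{p4,p5},{p4,p6},{p5,p6},{p1,p2,p5},{p1,p3,p5},{p1,p3,p6},{p1,p5,p6},{p4,p5,p6}}
  V2: {{p6},{p1,p6},{p3,p6},{p4,p6},{p5,p6},{p1,p3,p6},{p1,p5,p6},{p4,p5,p6}}
  V3: {{p5},{p1,p5},{p2,p5},{p3,p5},{p4,p5},{p5,p6},{p1,p2,p5},{p1,p3,p5},{p1,p5,p6},{p4,p5,p6}}
  V4: {{p1},{p2},{p5},{p1,p2},{p1,p3},{p1,p4},{p1,p5},{p1,p6},{p2,p5},{p3,p5},{p4,p5},{p5,p6},{p1,p2,p5},{p1,p3,p5},{p1,p3,p6},{p1,p5,p6},{p4,p5,p6}}
  V12: {{p3,p6},{p1,p3,p6}} {{p4,p6},{p5,p6},{p1,p5,p6},{p4,p5,p6}}
  V13: {{p5},{p1,p5},{p2,p5},{p3,p5},{p4,p5},{p5,p6},{p1,p2,p5},{p1,p3,p5},{p1,p5,p6},{p4,p5,p6}}
  V14: {{p5},{p1,p3},{p1,p5},{p2,p5},{p3,p5},{p4,p5},{p5,p6},{p1,p2,p5},{p1,p3,p5},{p1,p3,p6},{p1,p5,p6},{p4,p5,p6}} {{p1,p4}}
  V23: {{p5,p6},{p1,p5,p6},{p4,p5,p6}}
  V24: {{p1,p6},{p5,p6},{p1,p3,p6},{p1,p5,p6},{p4,p5,p6}}
  V34: {{p5},{p1,p5},{p2,p5},{p3,p5},{p4,p5},{p5,p6},{p1,p2,p5},{p1,p3,p5},{p1,p5,p6},{p4,p5,p6}}
  V123: {{p5,p6},{p1,p5,p6},{p4,p5,p6}}
  V124: {{p5,p6},{p1,p5,p6},{p4,p5,p6}} {{p1,p3,p6}}
  V134: {{p5},{p1,p5},{p2,p5},{p3,p5},{p4,p5},{p5,p6},{p1,p2,p5},{p1,p3,p5},{p1,p5,p6},{p4,p5,p6}}
  V234: {{p5,p6},{p1,p5,p6},{p4,p5,p6}}
  V1234: {{p5,p6},{p1,p5,p6},{p4,p5,p6}}
C dims 4,8,5,1; δ0: rk 3, SNF 1^3; δ1: rk 4, SNF 1^4; δ2: rk 1, SNF 1^1
degree 0: 4−3−0 = 1 → Ȟ^0 ≅ Z
degree 1: 8−4−3 = 1 → Ȟ^1 ≅ Z
degree 2: 5−1−4 = 0 → Ȟ^2 ≅ 0

Ȟ^0 = Z, Ȟ^1 = Z, Ȟ^2 = 0


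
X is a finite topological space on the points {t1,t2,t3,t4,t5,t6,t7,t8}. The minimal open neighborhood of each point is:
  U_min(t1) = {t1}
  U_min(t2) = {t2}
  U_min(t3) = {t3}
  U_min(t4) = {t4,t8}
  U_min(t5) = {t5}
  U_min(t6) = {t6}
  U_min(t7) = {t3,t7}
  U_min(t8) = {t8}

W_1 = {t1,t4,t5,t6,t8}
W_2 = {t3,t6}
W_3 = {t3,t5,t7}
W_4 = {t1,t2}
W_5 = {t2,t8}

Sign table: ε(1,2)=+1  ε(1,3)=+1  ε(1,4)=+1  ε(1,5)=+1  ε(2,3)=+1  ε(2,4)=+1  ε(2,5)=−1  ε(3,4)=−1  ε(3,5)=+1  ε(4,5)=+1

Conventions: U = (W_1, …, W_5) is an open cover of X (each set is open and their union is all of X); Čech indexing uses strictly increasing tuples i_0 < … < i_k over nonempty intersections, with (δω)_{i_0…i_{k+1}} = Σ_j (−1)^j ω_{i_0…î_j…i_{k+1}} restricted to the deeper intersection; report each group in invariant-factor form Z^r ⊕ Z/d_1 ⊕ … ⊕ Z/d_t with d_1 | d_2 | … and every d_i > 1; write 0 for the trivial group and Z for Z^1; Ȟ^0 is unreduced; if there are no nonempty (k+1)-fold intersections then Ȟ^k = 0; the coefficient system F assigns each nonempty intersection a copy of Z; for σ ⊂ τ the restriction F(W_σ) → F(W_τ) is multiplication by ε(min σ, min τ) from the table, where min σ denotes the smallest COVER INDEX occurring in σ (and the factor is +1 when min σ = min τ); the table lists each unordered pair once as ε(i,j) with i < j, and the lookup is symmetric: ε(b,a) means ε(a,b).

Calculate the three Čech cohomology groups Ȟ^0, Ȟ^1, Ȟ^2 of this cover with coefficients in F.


Ȟ^0(U;F) ≅ Z, Ȟ^1(U;F) ≅ Z^2, Ȟ^2(U;F) ≅ 0

nonempty intersections:
  W12={t6} W13={t5} W14={t1} W15={t8} W23={t3} W45={t2}
C dims 5,6; δ0: rk 4, SNF 1^4
Ȟ^0: (5−4)−0=1 ⇒ Z
Ȟ^1: (6−0)−4=2 ⇒ Z^2
Ȟ^2: (0−0)−0=0 ⇒ 0


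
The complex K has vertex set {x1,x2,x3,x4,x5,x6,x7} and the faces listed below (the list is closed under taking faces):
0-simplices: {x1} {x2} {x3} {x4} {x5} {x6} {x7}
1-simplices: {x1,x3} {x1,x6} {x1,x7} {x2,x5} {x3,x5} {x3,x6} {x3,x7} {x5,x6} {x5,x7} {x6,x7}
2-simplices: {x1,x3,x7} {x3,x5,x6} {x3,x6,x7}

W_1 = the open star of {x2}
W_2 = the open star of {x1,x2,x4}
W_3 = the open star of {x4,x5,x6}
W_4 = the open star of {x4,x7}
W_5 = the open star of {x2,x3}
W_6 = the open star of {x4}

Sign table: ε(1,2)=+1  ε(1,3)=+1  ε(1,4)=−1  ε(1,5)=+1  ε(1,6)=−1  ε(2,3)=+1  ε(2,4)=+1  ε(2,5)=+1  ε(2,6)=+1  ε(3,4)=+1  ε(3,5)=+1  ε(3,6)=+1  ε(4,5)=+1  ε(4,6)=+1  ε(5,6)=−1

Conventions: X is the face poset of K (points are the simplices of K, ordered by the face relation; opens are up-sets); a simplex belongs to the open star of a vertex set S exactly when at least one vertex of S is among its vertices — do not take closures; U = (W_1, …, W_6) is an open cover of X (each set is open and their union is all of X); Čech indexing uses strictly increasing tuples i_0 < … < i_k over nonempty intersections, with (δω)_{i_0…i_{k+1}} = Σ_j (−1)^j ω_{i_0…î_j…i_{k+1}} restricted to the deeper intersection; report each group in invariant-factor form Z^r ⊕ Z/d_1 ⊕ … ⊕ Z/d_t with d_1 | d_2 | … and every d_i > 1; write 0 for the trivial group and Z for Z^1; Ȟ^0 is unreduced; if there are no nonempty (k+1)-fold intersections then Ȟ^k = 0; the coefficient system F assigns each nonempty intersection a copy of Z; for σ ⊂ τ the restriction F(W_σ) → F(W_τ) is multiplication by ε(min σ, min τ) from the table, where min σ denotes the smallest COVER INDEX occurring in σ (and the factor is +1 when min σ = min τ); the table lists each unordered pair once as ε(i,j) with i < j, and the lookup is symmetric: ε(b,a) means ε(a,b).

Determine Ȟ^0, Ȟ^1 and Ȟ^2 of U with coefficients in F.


nerve of the cover:
  W1={{x2},{x2,x5}} W2={{x1},{x2},{x4},{x1,x3},{x1,x6},{x1,x7},{x2,x5},{x1,x3,x7}} W3={{x4},{x5},{x6},{x1,x6},{x2,x5},{x3,x5},{x3,x6},{x5,x6},{x5,x7},{x6,x7},{x3,x5,x6},{x3,x6,x7}} W4={{x4},{x7},{x1,x7},{x3,x7},{x5,x7},{x6,x7},{x1,x3,x7},{x3,x6,x7}} W5={{x2},{x3},{x1,x3},{x2,x5},{x3,x5},{x3,x6},{x3,x7},{x1,x3,x7},{x3,x5,x6},{x3,x6,x7}} W6={{x4}}
  W12={{x2},{x2,x5}} W13={{x2,x5}} W15={{x2},{x2,x5}} W23={{x4},{x1,x6},{x2,x5}} W24={{x4},{x1,x7},{x1,x3,x7}} W25={{x2},{x1,x3},{x2,x5},{x1,x3,x7}} W26={{x4}} W34={{x4},{x5,x7},{x6,x7},{x3,x6,x7}} W35={{x2,x5},{x3,x5},{x3,x6},{x3,x5,x6},{x3,x6,x7}} W36={{x4}} W45={{x3,x7},{x1,x3,x7},{x3,x6,x7}} W46={{x4}}
  W123={{x2,x5}} W125={{x2},{x2,x5}} W135={{x2,x5}} W234={{x4}} W235={{x2,x5}} W236={{x4}} W245={{x1,x3,x7}} W246={{x4}} W345={{x3,x6,x7}} W346={{x4}}
  W1235={{x2,x5}} W2346={{x4}}
C dims 6,12,10,2; δ0: rk 5, SNF 1^5; δ1: rk 7, SNF 1^7; δ2: rk 2, SNF 1^2
Ȟ^0 = (6 − 5) − 0 = 1, so Ȟ^0 ≅ Z
Ȟ^1 = (12 − 7) − 5 = 0, so Ȟ^1 ≅ 0
Ȟ^2 = (10 − 2) − 7 = 1, so Ȟ^2 ≅ Z

Ȟ^0 ≅ Z, Ȟ^1 ≅ 0 and Ȟ^2 ≅ Z


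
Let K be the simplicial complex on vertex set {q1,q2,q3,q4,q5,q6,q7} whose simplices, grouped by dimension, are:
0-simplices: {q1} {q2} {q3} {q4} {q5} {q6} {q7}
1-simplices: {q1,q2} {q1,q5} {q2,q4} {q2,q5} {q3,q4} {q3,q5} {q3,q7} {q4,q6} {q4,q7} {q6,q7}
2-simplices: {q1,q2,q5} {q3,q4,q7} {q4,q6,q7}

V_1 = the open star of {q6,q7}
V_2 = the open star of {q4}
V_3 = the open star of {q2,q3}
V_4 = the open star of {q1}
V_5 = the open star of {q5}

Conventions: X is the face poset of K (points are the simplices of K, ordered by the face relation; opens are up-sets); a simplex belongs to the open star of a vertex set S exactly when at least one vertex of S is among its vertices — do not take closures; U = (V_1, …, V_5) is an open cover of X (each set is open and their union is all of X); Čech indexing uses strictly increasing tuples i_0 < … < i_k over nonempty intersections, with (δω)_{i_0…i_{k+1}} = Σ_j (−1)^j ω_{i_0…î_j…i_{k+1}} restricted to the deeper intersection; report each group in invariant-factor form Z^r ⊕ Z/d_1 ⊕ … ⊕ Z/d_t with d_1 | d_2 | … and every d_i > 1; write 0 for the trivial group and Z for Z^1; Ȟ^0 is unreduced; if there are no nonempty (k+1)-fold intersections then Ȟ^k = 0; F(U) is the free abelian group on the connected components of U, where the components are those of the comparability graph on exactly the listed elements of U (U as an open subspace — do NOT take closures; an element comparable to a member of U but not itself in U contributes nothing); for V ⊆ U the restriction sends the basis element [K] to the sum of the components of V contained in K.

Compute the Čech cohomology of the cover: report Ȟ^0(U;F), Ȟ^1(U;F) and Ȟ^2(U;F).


nonempty intersections:
  V1={{q6},{q7},{q3,q7},{q4,q6},{q4,q7},{q6,q7},{q3,q4,q7},{q4,q6,q7}} V2={{q4},{q2,q4},{q3,q4},{q4,q6},{q4,q7},{q3,q4,q7},{q4,q6,q7}} V3={{q2},{q3},{q1,q2},{q2,q4},{q2,q5},{q3,q4},{q3,q5},{q3,q7},{q1,q2,q5},{q3,q4,q7}} V4={{q1},{q1,q2},{q1,q5},{q1,q2,q5}} V5={{q5},{q1,q5},{q2,q5},{q3,q5},{q1,q2,q5}}
  V12={{q4,q6},{q4,q7},{q3,q4,q7},{q4,q6,q7}} V13={{q3,q7},{q3,q4,q7}} V23={{q2,q4},{q3,q4},{q3,q4,q7}} V34={{q1,q2},{q1,q2,q5}} V35={{q2,q5},{q3,q5},{q1,q2,q5}} V45={{q1,q5},{q1,q2,q5}}
  V123={{q3,q4,q7}} V345={{q1,q2,q5}}
components per intersection:
  V1: {{q6},{q7},{q3,q7},{q4,q6},{q4,q7},{q6,q7},{q3,q4,q7},{q4,q6,q7}}
  V2: {{q4},{q2,q4},{q3,q4},{q4,q6},{q4,q7},{q3,q4,q7},{q4,q6,q7}}
  V3: {{q2},{q1,q2},{q2,q4},{q2,q5},{q1,q2,q5}} {{q3},{q3,q4},{q3,q5},{q3,q7},{q3,q4,q7}}
  V4: {{q1},{q1,q2},{q1,q5},{q1,q2,q5}}
  V5: {{q5},{q1,q5},{q2,q5},{q3,q5},{q1,q2,q5}}
  V12: {{q4,q6},{q4,q7},{q3,q4,q7},{q4,q6,q7}}
  V13: {{q3,q7},{q3,q4,q7}}
  V23: {{q2,q4}} {{q3,q4},{q3,q4,q7}}
  V34: {{q1,q2},{q1,q2,q5}}
  V35: {{q2,q5},{q1,q2,q5}} {{q3,q5}}
  V45: {{q1,q5},{q1,q2,q5}}
  V123: {{q3,q4,q7}}
  V345: {{q1,q2,q5}}
C dims 6,8,2; δ0: rk 5, SNF 1^5; δ1: rk 2, SNF 1^2
Ȟ^0: (6−5)−0=1 ⇒ Z
Ȟ^1: (8−2)−5=1 ⇒ Z
Ȟ^2: (2−0)−2=0 ⇒ 0

Ȟ^0 = Z, Ȟ^1 = Z and Ȟ^2 = 0


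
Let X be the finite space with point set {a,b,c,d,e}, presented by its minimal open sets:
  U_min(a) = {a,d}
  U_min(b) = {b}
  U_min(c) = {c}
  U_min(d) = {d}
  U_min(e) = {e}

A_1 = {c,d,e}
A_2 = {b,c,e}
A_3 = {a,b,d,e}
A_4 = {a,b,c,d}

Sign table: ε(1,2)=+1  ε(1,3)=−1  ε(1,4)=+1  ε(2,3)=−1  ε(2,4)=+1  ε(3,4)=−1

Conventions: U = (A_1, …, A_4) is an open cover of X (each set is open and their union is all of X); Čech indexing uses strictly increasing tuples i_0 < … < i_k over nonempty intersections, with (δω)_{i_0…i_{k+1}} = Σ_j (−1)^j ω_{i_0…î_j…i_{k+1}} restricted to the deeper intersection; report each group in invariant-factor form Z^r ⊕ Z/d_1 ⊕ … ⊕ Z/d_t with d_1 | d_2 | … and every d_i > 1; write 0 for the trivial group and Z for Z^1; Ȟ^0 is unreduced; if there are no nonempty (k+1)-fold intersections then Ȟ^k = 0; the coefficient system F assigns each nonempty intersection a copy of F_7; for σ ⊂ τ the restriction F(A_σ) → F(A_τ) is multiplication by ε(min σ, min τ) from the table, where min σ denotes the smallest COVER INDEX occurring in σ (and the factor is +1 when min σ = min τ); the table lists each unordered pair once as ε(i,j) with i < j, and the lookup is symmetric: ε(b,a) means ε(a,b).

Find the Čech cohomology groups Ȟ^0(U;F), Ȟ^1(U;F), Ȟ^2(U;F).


intersection data:
  A12={c,e} A13={d,e} A14={c,d} A23={b,e} A24={b,c} A34={a,b,d}
  A123={e} A124={c} A134={d} A234={b}
C dims 4,6,4; δ0: rk_F7 3; δ1: rk_F7 3
Ȟ^0 = (4 − 3) − 0 = 1, so Ȟ^0 ≅ Z/7
Ȟ^1 = (6 − 3) − 3 = 0, so Ȟ^1 ≅ 0
Ȟ^2 = (4 − 0) − 3 = 1, so Ȟ^2 ≅ Z/7

Ȟ^0 ≅ Z/7,  Ȟ^1 ≅ 0,  Ȟ^2 ≅ Z/7


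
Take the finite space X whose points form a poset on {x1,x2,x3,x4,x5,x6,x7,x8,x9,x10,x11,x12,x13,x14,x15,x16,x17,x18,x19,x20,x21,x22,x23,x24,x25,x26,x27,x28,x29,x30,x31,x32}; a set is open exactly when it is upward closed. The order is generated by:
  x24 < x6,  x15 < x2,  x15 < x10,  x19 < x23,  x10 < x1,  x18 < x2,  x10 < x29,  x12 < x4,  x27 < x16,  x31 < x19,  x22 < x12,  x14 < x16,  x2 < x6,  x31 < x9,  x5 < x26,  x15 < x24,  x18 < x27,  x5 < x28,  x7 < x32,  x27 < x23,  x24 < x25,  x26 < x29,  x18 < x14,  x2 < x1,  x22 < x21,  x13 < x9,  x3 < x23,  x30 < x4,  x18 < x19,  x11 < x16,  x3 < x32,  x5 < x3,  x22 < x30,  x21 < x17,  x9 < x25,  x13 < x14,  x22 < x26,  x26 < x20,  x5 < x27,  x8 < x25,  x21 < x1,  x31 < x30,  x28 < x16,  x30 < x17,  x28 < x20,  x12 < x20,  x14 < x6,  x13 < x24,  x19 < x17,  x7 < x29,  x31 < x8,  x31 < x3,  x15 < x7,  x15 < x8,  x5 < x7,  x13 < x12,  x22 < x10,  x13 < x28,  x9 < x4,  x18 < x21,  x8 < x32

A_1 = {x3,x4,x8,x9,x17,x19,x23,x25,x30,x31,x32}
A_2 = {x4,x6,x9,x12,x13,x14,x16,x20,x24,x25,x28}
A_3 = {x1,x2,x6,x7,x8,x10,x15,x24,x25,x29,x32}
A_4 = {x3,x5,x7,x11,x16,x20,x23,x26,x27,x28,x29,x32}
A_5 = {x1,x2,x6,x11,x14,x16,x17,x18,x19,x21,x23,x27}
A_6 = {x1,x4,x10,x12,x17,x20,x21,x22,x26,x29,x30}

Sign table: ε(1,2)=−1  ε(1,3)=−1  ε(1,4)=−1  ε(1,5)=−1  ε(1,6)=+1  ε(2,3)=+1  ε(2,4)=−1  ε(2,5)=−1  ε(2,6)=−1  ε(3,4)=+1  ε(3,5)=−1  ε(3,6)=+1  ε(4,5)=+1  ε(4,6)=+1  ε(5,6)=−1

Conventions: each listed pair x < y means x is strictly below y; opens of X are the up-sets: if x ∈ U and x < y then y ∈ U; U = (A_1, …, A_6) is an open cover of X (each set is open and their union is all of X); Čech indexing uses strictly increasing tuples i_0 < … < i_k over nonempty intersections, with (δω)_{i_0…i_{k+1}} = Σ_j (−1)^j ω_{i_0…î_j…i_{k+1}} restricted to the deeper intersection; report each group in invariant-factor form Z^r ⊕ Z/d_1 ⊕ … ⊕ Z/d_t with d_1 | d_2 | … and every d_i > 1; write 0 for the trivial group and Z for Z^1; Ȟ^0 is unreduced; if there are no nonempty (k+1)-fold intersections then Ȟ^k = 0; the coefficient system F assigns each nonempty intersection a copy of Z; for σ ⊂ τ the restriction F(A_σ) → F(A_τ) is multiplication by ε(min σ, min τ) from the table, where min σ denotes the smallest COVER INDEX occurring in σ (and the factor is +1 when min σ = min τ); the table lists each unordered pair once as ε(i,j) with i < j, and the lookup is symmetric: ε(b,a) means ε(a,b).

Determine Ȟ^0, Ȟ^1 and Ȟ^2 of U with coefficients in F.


nonempty overlaps:
  A12={x4,x9,x25} A13={x8,x25,x32} A14={x3,x23,x32} A15={x17,x19,x23} A16={x4,x17,x30} A23={x6,x24,x25} A24={x16,x20,x28} A25={x6,x14,x16} A26={x4,x12,x20} A34={x7,x29,x32} A35={x1,x2,x6} A36={x1,x10,x29} A45={x11,x16,x23,x27} A46={x20,x26,x29} A56={x1,x17,x21}
  A123={x25} A126={x4} A134={x32} A145={x23} A156={x17} A235={x6} A245={x16} A246={x20} A346={x29} A356={x1}
C dims 6,15,10; δ0: rk 6, SNF 1^5·2; δ1: rk 9, SNF 1^9
degree 0: 6−6−0 = 0 → Ȟ^0 ≅ 0
degree 1: 15−9−6 = 0 plus torsion [2] → Ȟ^1 ≅ Z/2
degree 2: 10−0−9 = 1 → Ȟ^2 ≅ Z

Ȟ^0(U;F) ≅ 0,  Ȟ^1(U;F) ≅ Z/2,  Ȟ^2(U;F) ≅ Z


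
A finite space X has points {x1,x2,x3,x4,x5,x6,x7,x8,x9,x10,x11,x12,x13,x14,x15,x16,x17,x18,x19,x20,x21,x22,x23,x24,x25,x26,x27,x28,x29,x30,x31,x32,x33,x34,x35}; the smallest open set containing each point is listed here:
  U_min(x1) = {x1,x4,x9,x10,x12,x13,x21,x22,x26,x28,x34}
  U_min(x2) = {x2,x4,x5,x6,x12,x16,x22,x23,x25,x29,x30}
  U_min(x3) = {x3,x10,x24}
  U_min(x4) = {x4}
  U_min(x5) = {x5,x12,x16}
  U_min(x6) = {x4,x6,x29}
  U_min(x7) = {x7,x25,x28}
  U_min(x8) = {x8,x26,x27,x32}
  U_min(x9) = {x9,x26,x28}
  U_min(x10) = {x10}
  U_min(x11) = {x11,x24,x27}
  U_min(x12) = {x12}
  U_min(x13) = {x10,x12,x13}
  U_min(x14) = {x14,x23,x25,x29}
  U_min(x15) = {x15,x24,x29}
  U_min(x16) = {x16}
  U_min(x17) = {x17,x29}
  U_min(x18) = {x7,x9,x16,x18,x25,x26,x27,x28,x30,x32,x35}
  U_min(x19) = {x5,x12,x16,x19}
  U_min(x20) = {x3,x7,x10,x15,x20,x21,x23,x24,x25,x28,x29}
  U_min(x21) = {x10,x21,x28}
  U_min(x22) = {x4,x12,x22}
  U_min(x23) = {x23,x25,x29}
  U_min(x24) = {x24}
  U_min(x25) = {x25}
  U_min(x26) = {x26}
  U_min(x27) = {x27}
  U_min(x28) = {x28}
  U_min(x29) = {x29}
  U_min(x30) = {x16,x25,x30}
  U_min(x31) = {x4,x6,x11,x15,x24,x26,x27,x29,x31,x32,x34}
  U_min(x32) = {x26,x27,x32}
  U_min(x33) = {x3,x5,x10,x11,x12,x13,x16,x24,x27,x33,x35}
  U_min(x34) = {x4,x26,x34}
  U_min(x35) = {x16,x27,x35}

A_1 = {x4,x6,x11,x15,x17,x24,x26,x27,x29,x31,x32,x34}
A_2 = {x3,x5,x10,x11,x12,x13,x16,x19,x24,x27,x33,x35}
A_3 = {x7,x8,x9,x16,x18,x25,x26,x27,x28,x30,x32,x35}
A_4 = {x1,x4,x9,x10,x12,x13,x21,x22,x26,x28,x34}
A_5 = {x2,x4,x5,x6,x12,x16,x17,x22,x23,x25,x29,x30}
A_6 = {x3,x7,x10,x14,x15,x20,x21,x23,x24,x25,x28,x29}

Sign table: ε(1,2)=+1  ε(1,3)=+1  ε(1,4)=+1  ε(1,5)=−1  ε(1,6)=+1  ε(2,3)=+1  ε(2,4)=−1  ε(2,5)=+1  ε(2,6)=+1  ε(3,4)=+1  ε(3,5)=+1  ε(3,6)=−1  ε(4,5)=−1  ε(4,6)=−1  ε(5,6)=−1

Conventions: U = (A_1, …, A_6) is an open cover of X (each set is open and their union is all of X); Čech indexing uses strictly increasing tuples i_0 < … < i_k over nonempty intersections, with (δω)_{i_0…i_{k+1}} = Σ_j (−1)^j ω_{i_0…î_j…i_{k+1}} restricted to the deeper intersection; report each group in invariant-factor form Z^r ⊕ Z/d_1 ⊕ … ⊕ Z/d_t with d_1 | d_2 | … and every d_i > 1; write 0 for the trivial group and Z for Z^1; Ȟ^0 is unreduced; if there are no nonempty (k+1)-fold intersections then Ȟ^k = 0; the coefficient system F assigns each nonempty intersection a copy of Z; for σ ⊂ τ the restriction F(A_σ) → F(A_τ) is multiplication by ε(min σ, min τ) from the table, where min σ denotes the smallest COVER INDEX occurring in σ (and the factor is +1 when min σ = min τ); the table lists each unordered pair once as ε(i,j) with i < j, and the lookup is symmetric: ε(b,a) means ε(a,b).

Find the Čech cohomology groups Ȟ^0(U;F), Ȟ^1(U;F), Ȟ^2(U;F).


nonempty overlaps:
  A12={x11,x24,x27} A13={x26,x27,x32} A14={x4,x26,x34} A15={x4,x6,x17,x29} A16={x15,x24,x29} A23={x16,x27,x35} A24={x10,x12,x13} A25={x5,x12,x16} A26={x3,x10,x24} A34={x9,x26,x28} A35={x16,x25,x30} A36={x7,x25,x28} A45={x4,x12,x22} A46={x10,x21,x28} A56={x23,x25,x29}
  A123={x27} A126={x24} A134={x26} A145={x4} A156={x29} A235={x16} A245={x12} A246={x10} A346={x28} A356={x25}
C dims 6,15,10; δ0: rk 6, SNF 1^5·2; δ1: rk 9, SNF 1^9
degree 0: 6−6−0 = 0 → Ȟ^0 ≅ 0
degree 1: 15−9−6 = 0 plus torsion [2] → Ȟ^1 ≅ Z/2
degree 2: 10−0−9 = 1 → Ȟ^2 ≅ Z

Ȟ^0 = 0, Ȟ^1 = Z/2, Ȟ^2 = Z


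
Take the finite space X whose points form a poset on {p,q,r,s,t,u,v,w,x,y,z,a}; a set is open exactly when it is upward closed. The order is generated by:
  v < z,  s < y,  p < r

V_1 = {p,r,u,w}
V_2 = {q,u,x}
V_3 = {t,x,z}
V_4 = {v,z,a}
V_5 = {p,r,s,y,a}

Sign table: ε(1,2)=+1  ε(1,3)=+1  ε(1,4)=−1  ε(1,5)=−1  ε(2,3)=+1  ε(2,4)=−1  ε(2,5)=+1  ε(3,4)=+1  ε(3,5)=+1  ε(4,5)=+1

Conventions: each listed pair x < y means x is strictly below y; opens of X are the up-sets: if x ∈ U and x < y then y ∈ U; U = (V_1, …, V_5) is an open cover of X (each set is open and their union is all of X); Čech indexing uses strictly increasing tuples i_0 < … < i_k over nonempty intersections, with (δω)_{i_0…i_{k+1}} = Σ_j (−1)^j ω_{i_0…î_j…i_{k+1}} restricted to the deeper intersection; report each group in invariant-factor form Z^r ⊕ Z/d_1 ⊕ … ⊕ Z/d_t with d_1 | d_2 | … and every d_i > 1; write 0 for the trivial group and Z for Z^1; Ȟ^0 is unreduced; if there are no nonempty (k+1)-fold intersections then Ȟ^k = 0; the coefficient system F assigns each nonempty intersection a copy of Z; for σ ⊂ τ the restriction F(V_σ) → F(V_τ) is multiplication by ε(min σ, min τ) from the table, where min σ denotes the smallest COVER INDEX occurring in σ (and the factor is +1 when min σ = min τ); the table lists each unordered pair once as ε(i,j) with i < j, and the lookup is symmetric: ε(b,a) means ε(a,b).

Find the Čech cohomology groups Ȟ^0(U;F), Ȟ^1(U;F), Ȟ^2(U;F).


intersection data:
  V12={u} V15={p,r} V23={x} V34={z} V45={a}
C dims 5,5; δ0: rk 5, SNF 1^4·2
Ȟ^0 = (5 − 5) − 0 = 0, so Ȟ^0 ≅ 0
Ȟ^1 = (5 − 0) − 5 = 0 plus torsion [2], so Ȟ^1 ≅ Z/2
Ȟ^2 = (0 − 0) − 0 = 0, so Ȟ^2 ≅ 0

Ȟ^0(U;F) ≅ 0, Ȟ^1(U;F) ≅ Z/2 and Ȟ^2(U;F) ≅ 0


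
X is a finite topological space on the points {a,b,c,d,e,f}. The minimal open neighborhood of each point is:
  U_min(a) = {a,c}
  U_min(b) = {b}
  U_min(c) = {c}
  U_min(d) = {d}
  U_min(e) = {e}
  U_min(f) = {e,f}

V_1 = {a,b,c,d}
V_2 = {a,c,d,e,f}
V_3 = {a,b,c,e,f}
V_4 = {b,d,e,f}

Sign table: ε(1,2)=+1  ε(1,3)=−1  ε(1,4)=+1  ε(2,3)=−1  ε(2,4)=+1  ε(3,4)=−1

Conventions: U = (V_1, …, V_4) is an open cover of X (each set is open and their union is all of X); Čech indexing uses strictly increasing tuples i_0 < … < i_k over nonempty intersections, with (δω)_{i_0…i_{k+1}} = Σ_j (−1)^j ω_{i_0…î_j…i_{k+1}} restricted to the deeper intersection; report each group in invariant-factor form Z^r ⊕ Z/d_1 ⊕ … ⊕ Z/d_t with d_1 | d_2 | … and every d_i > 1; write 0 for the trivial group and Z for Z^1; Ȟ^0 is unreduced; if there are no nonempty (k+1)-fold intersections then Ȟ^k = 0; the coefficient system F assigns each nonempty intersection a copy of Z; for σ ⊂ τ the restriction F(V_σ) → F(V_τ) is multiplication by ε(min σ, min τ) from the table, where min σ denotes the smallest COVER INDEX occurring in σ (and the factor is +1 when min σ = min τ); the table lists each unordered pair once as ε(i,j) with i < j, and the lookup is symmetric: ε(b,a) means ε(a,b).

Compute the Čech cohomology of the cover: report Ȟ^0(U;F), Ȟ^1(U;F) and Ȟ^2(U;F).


Ȟ^0 ≅ Z, Ȟ^1 ≅ 0, Ȟ^2 ≅ Z

nonempty intersections:
  V12={a,c,d} V13={a,b,c} V14={b,d} V23={a,c,e,f} V24={d,e,f} V34={b,e,f}
  V123={a,c} V124={d} V134={b} V234={e,f}
C dims 4,6,4; δ0: rk 3, SNF 1^3; δ1: rk 3, SNF 1^3
Ȟ^0: (4−3)−0=1 ⇒ Z
Ȟ^1: (6−3)−3=0 ⇒ 0
Ȟ^2: (4−0)−3=1 ⇒ Z
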